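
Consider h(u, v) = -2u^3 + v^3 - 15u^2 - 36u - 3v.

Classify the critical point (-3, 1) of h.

The mixed partial ∂²h/∂u∂v is 0, so the Hessian at any point is diag(h_uu, h_vv) = diag(-6(2u + 5), 6v).
At (-3, 1): H = diag(6, 6).
Both eigenvalues are positive, so H is positive definite: a local minimum.

local minimum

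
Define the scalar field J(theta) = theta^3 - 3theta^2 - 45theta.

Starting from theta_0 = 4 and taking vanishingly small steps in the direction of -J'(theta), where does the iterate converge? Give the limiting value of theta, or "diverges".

5

J'(theta) = 3(theta - 5)(theta + 3), so J'(4) = -21.
Gradient descent moves in the -J' direction, i.e. theta is increasing.
The nearest critical point in that direction is theta = 5, where J'' = 24 > 0 (a local minimum). The iterate converges there.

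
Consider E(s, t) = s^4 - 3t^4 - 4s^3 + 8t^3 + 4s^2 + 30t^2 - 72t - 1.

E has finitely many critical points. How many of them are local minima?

2

E separates as a function of s plus a function of t, so ∇E=0 decouples.
∂E/∂s = 4s(s - 2)(s - 1) = 0 at s ∈ {0, 1, 2}; ∂E/∂t = -12(t - 3)(t - 1)(t + 2) = 0 at t ∈ {-2, 1, 3}.
The Hessian is diagonal: diag(E_ss, E_tt). Second derivatives: E_ss(0)=8, E_ss(1)=-4, E_ss(2)=8; E_tt(-2)=-180, E_tt(1)=72, E_tt(3)=-120.
Local minima occur where both diagonal entries positive: (0, 1), (2, 1). Count: 2.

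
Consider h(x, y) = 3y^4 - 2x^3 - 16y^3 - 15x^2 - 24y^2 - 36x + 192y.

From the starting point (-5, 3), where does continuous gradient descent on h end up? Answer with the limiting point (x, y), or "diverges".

(-3, 4)

h is separable, so gradient descent decouples: x follows -∂h/∂x, y follows -∂h/∂y.
∂h/∂x = -6(x + 2)(x + 3); at x=-5 this is -36, so x increases.
∂h/∂y = 12(y - 4)(y - 2)(y + 2); at y=3 this is -60, so y increases.
x converges to its nearest critical value -3 (a local min of the x-part); y converges to 4. The iterate converges to (-3, 4).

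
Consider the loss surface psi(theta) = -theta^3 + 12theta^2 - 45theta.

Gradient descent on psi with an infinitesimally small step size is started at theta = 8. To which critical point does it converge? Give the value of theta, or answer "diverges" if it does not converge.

psi'(theta) = -3(theta - 5)(theta - 3), so psi'(8) = -45.
Gradient descent moves in the -psi' direction, i.e. theta is increasing.
There is no critical point above theta=8, and psi' keeps the same sign, so the iterate runs off to +∞.

diverges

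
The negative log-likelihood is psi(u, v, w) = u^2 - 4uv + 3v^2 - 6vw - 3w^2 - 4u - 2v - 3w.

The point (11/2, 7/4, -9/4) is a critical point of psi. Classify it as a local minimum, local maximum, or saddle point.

The Hessian is constant: H = [[2, -4, 0], [-4, 6, -6], [0, -6, -6]].
Leading principal minors: Δ₁ = 2, Δ₂ = -4, Δ₃ = -48.
The minors fit neither the all-positive nor the alternating-sign pattern, so H is indefinite: a saddle point.

saddle point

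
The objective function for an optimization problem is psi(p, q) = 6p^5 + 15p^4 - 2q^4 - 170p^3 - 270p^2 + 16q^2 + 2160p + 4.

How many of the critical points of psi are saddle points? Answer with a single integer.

6

psi separates as a function of p plus a function of q, so ∇psi=0 decouples.
∂psi/∂p = 30(p - 3)(p - 2)(p + 3)(p + 4) = 0 at p ∈ {-4, -3, 2, 3}; ∂psi/∂q = -8q(q - 2)(q + 2) = 0 at q ∈ {-2, 0, 2}.
The Hessian is diagonal: diag(psi_pp, psi_qq). Second derivatives: psi_pp(-4)=-1260, psi_pp(-3)=900, psi_pp(2)=-900, psi_pp(3)=1260; psi_qq(-2)=-64, psi_qq(0)=32, psi_qq(2)=-64.
Saddle points occur where the two diagonal entries have opposite signs: (-4, 0), (-3, -2), (-3, 2), (2, 0), (3, -2), (3, 2). Count: 6.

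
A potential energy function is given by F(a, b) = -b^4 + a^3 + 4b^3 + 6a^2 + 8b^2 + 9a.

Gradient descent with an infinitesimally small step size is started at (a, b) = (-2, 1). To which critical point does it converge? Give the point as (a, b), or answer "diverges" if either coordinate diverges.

F is separable, so gradient descent decouples: a follows -∂F/∂a, b follows -∂F/∂b.
∂F/∂a = 3(a + 1)(a + 3); at a=-2 this is -3, so a increases.
∂F/∂b = -4b(b - 4)(b + 1); at b=1 this is 24, so b decreases.
a converges to its nearest critical value -1 (a local min of the a-part); b converges to 0. The iterate converges to (-1, 0).

(-1, 0)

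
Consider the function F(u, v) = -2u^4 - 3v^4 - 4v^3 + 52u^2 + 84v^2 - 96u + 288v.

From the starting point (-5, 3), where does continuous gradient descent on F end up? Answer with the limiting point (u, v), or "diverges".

diverges

F is separable, so gradient descent decouples: u follows -∂F/∂u, v follows -∂F/∂v.
∂F/∂u = -8(u - 3)(u - 1)(u + 4); at u=-5 this is 384, so u decreases.
∂F/∂v = -12(v - 4)(v + 2)(v + 3); at v=3 this is 360, so v decreases.
The u-coordinate has no critical point in that direction and runs off to infinity.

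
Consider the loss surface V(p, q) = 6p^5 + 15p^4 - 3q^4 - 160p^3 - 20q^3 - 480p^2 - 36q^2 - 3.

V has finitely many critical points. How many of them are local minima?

2

V separates as a function of p plus a function of q, so ∇V=0 decouples.
∂V/∂p = 30p(p - 4)(p + 2)(p + 4) = 0 at p ∈ {-4, -2, 0, 4}; ∂V/∂q = -12q(q + 2)(q + 3) = 0 at q ∈ {-3, -2, 0}.
The Hessian is diagonal: diag(V_pp, V_qq). Second derivatives: V_pp(-4)=-1920, V_pp(-2)=720, V_pp(0)=-960, V_pp(4)=5760; V_qq(-3)=-36, V_qq(-2)=24, V_qq(0)=-72.
Local minima occur where both diagonal entries positive: (-2, -2), (4, -2). Count: 2.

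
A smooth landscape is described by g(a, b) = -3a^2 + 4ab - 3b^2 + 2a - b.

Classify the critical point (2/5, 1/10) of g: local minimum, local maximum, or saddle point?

The Hessian of g is constant: H = [[-6, 4], [4, -6]].
det(H) = (-6)·(-6) − 4² = 20.
det(H) > 0 and tr(H) = -12 < 0, so H is negative definite and the point is a local maximum.

local maximum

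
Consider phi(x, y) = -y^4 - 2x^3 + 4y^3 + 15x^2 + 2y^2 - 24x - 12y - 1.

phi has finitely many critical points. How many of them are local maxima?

phi separates as a function of x plus a function of y, so ∇phi=0 decouples.
∂phi/∂x = -6(x - 4)(x - 1) = 0 at x ∈ {1, 4}; ∂phi/∂y = -4(y - 3)(y - 1)(y + 1) = 0 at y ∈ {-1, 1, 3}.
The Hessian is diagonal: diag(phi_xx, phi_yy). Second derivatives: phi_xx(1)=18, phi_xx(4)=-18; phi_yy(-1)=-32, phi_yy(1)=16, phi_yy(3)=-32.
Local maxima occur where both diagonal entries negative: (4, -1), (4, 3). Count: 2.

2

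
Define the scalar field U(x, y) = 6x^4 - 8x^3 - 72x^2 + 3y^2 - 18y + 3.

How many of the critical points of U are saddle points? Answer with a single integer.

1

U separates as a function of x plus a function of y, so ∇U=0 decouples.
∂U/∂x = 24x(x - 3)(x + 2) = 0 at x ∈ {-2, 0, 3}; ∂U/∂y = 6(y - 3) = 0 at y ∈ {3}.
The Hessian is diagonal: diag(U_xx, U_yy). Second derivatives: U_xx(-2)=240, U_xx(0)=-144, U_xx(3)=360; U_yy(3)=6.
Saddle points occur where the two diagonal entries have opposite signs: (0, 3). Count: 1.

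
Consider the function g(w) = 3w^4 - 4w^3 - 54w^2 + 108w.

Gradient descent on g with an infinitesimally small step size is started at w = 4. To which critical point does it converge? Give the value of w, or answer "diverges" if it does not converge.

g'(w) = 12(w - 3)(w - 1)(w + 3), so g'(4) = 252.
Gradient descent moves in the -g' direction, i.e. w is decreasing.
The nearest critical point in that direction is w = 3, where g'' = 144 > 0 (a local minimum). The iterate converges there.

3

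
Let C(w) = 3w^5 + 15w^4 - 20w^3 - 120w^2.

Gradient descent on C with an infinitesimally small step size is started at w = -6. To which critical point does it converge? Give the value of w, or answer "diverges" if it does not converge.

diverges

C'(w) = 15w(w - 2)(w + 2)(w + 4), so C'(-6) = 5760.
Gradient descent moves in the -C' direction, i.e. w is decreasing.
There is no critical point below w=-6, and C' keeps the same sign, so the iterate runs off to −∞.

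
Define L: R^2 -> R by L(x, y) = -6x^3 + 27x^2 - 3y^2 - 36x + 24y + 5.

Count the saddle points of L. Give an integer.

1

L separates as a function of x plus a function of y, so ∇L=0 decouples.
∂L/∂x = -18(x - 2)(x - 1) = 0 at x ∈ {1, 2}; ∂L/∂y = -6(y - 4) = 0 at y ∈ {4}.
The Hessian is diagonal: diag(L_xx, L_yy). Second derivatives: L_xx(1)=18, L_xx(2)=-18; L_yy(4)=-6.
Saddle points occur where the two diagonal entries have opposite signs: (1, 4). Count: 1.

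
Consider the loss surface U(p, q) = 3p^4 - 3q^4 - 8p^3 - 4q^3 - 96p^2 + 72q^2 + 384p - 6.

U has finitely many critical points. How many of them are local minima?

2

U separates as a function of p plus a function of q, so ∇U=0 decouples.
∂U/∂p = 12(p - 4)(p - 2)(p + 4) = 0 at p ∈ {-4, 2, 4}; ∂U/∂q = -12q(q - 3)(q + 4) = 0 at q ∈ {-4, 0, 3}.
The Hessian is diagonal: diag(U_pp, U_qq). Second derivatives: U_pp(-4)=576, U_pp(2)=-144, U_pp(4)=192; U_qq(-4)=-336, U_qq(0)=144, U_qq(3)=-252.
Local minima occur where both diagonal entries positive: (-4, 0), (4, 0). Count: 2.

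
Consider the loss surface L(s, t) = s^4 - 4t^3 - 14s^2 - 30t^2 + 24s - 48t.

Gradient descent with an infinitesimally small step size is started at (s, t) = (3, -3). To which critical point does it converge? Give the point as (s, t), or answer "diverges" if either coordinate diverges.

(2, -4)

L is separable, so gradient descent decouples: s follows -∂L/∂s, t follows -∂L/∂t.
∂L/∂s = 4(s - 2)(s - 1)(s + 3); at s=3 this is 48, so s decreases.
∂L/∂t = -12(t + 1)(t + 4); at t=-3 this is 24, so t decreases.
s converges to its nearest critical value 2 (a local min of the s-part); t converges to -4. The iterate converges to (2, -4).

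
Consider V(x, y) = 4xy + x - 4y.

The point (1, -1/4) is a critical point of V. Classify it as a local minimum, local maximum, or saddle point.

The Hessian of V is constant: H = [[0, 4], [4, 0]].
det(H) = 0·0 − 4² = -16.
Since det(H) < 0, H is indefinite and the critical point is a saddle point.

saddle point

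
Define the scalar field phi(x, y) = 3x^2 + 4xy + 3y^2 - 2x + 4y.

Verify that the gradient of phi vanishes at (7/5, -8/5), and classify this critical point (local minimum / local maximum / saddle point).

local minimum

∇phi = (6x + 4y - 2, 4x + 6y + 4); substituting (7/5, -8/5) gives ∇phi = (0, 0), so (7/5, -8/5) is indeed a critical point.
The Hessian of phi is constant: H = [[6, 4], [4, 6]].
det(H) = 6·6 − 4² = 20.
det(H) > 0 and tr(H) = 12 > 0, so H is positive definite and the point is a local minimum.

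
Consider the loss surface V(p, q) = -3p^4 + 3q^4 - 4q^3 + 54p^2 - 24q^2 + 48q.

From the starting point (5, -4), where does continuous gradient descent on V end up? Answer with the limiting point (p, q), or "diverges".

diverges

V is separable, so gradient descent decouples: p follows -∂V/∂p, q follows -∂V/∂q.
∂V/∂p = -12p(p - 3)(p + 3); at p=5 this is -960, so p increases.
∂V/∂q = 12(q - 2)(q - 1)(q + 2); at q=-4 this is -720, so q increases.
The p-coordinate has no critical point in that direction and runs off to infinity.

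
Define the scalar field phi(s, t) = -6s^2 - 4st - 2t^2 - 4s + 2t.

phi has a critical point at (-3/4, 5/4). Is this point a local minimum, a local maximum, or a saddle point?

local maximum

The Hessian of phi is constant: H = [[-12, -4], [-4, -4]].
det(H) = (-12)·(-4) − (-4)² = 32.
det(H) > 0 and tr(H) = -16 < 0, so H is negative definite and the point is a local maximum.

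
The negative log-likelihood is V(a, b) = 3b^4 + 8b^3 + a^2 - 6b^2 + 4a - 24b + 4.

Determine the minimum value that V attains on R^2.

V(a,b) separates as P(a) + Q(b) + 4, so its minimum is min P + min Q + 4.
P'(a) = 2a + 4 vanishes at a ∈ {-2}; Q'(b) = 12(b - 1)(b + 1)(b + 2) vanishes at b ∈ {-2, -1, 1}.
Local minima of P (where P''>0): P(-2)=-4. Local minima of Q: Q(-2)=8, Q(1)=-19.
So the global minimum of V is P(-2) + Q(1) + 4 = -4 − 19 + 4 = -19, attained at (-2, 1).

-19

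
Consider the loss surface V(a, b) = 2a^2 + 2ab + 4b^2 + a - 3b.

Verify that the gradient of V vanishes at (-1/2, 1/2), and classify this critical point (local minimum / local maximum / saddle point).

∇V = (4a + 2b + 1, 2a + 8b - 3); substituting (-1/2, 1/2) gives ∇V = (0, 0), so (-1/2, 1/2) is indeed a critical point.
The Hessian of V is constant: H = [[4, 2], [2, 8]].
det(H) = 4·8 − 2² = 28.
det(H) > 0 and tr(H) = 12 > 0, so H is positive definite and the point is a local minimum.

local minimum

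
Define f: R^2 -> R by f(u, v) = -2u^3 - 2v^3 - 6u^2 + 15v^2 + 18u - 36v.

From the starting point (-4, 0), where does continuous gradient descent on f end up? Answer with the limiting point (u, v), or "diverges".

f is separable, so gradient descent decouples: u follows -∂f/∂u, v follows -∂f/∂v.
∂f/∂u = -6(u - 1)(u + 3); at u=-4 this is -30, so u increases.
∂f/∂v = -6(v - 3)(v - 2); at v=0 this is -36, so v increases.
u converges to its nearest critical value -3 (a local min of the u-part); v converges to 2. The iterate converges to (-3, 2).

(-3, 2)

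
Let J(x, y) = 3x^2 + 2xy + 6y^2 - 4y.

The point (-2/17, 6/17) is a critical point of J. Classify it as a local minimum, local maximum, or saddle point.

The Hessian of J is constant: H = [[6, 2], [2, 12]].
det(H) = 6·12 − 2² = 68.
det(H) > 0 and tr(H) = 18 > 0, so H is positive definite and the point is a local minimum.

local minimum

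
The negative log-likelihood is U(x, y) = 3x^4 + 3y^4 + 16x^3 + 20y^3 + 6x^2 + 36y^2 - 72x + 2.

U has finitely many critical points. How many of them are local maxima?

1

U separates as a function of x plus a function of y, so ∇U=0 decouples.
∂U/∂x = 12(x - 1)(x + 2)(x + 3) = 0 at x ∈ {-3, -2, 1}; ∂U/∂y = 12y(y + 2)(y + 3) = 0 at y ∈ {-3, -2, 0}.
The Hessian is diagonal: diag(U_xx, U_yy). Second derivatives: U_xx(-3)=48, U_xx(-2)=-36, U_xx(1)=144; U_yy(-3)=36, U_yy(-2)=-24, U_yy(0)=72.
Local maxima occur where both diagonal entries negative: (-2, -2). Count: 1.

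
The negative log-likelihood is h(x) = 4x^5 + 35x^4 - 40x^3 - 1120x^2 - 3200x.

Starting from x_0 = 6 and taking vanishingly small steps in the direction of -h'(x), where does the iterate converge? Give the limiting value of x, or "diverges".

h'(x) = 20(x - 4)(x + 2)(x + 4)(x + 5), so h'(6) = 35200.
Gradient descent moves in the -h' direction, i.e. x is decreasing.
The nearest critical point in that direction is x = 4, where h'' = 8640 > 0 (a local minimum). The iterate converges there.

4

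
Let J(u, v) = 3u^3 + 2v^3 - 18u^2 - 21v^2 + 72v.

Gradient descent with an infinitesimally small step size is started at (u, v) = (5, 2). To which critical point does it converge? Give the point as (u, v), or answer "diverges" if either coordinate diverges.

diverges

J is separable, so gradient descent decouples: u follows -∂J/∂u, v follows -∂J/∂v.
∂J/∂u = 9u(u - 4); at u=5 this is 45, so u decreases.
∂J/∂v = 6(v - 4)(v - 3); at v=2 this is 12, so v decreases.
The v-coordinate has no critical point in that direction and runs off to infinity.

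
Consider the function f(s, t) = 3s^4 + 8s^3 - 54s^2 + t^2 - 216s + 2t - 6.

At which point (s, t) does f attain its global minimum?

(3, -1)

f(s,t) separates as P(s) + Q(t) − 6, so its minimum is min P + min Q − 6.
P'(s) = 12(s - 3)(s + 2)(s + 3) vanishes at s ∈ {-3, -2, 3}; Q'(t) = 2(t + 1) vanishes at t ∈ {-1}.
Local minima of P (where P''>0): P(-3)=189, P(3)=-675. Local minima of Q: Q(-1)=-1.
So the global minimum of f is P(3) + Q(-1) − 6 = -675 − 1 − 6 = -682, attained at (3, -1).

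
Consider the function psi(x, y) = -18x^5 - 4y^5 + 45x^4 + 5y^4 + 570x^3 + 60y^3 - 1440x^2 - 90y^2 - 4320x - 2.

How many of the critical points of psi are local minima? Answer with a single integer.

4

psi separates as a function of x plus a function of y, so ∇psi=0 decouples.
∂psi/∂x = -90(x - 4)(x - 3)(x + 1)(x + 4) = 0 at x ∈ {-4, -1, 3, 4}; ∂psi/∂y = -20y(y - 3)(y - 1)(y + 3) = 0 at y ∈ {-3, 0, 1, 3}.
The Hessian is diagonal: diag(psi_xx, psi_yy). Second derivatives: psi_xx(-4)=15120, psi_xx(-1)=-5400, psi_xx(3)=2520, psi_xx(4)=-3600; psi_yy(-3)=1440, psi_yy(0)=-180, psi_yy(1)=160, psi_yy(3)=-720.
Local minima occur where both diagonal entries positive: (-4, -3), (-4, 1), (3, -3), (3, 1). Count: 4.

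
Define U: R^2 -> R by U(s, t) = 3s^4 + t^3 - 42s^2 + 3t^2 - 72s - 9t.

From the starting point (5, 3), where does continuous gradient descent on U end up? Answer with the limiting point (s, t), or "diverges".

U is separable, so gradient descent decouples: s follows -∂U/∂s, t follows -∂U/∂t.
∂U/∂s = 12(s - 3)(s + 1)(s + 2); at s=5 this is 1008, so s decreases.
∂U/∂t = 3(t - 1)(t + 3); at t=3 this is 36, so t decreases.
s converges to its nearest critical value 3 (a local min of the s-part); t converges to 1. The iterate converges to (3, 1).

(3, 1)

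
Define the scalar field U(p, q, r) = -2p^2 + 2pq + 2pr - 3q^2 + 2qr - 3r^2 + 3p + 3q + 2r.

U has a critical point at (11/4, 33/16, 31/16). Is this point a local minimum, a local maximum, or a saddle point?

local maximum

The Hessian is constant: H = [[-4, 2, 2], [2, -6, 2], [2, 2, -6]].
Leading principal minors: Δ₁ = -4, Δ₂ = 20, Δ₃ = -64.
The minors alternate sign starting negative (−, +, −), so H is negative definite: a local maximum.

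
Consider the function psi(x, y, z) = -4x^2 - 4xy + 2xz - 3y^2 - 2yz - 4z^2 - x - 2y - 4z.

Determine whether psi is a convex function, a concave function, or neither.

concave

psi is quadratic, so its Hessian is the constant matrix H = [[-8, -4, 2], [-4, -6, -2], [2, -2, -8]].
Leading principal minors: -8, 32, -168.
Signs alternate −, +, − ⇒ H ≺ 0 ⇒ concave.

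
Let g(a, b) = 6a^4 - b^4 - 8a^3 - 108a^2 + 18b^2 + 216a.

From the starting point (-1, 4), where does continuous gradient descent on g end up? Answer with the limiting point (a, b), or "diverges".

diverges

g is separable, so gradient descent decouples: a follows -∂g/∂a, b follows -∂g/∂b.
∂g/∂a = 24(a - 3)(a - 1)(a + 3); at a=-1 this is 384, so a decreases.
∂g/∂b = -4b(b - 3)(b + 3); at b=4 this is -112, so b increases.
The b-coordinate has no critical point in that direction and runs off to infinity.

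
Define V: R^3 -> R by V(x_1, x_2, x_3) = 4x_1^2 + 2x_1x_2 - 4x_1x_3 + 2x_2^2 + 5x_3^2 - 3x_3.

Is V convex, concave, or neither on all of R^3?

convex

V is quadratic, so its Hessian is the constant matrix H = [[8, 2, -4], [2, 4, 0], [-4, 0, 10]].
Leading principal minors: 8, 28, 216.
All positive ⇒ H ≻ 0 ⇒ convex.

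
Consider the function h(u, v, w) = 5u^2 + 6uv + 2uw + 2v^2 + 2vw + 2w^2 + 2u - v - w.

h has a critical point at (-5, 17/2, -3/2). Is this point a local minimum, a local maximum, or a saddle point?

local minimum

The Hessian is constant: H = [[10, 6, 2], [6, 4, 2], [2, 2, 4]].
Leading principal minors: Δ₁ = 10, Δ₂ = 4, Δ₃ = 8.
All leading minors are positive, so H is positive definite: a local minimum.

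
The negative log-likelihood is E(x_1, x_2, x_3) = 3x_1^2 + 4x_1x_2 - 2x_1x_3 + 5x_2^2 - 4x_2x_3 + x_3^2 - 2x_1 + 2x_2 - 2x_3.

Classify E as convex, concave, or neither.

E is quadratic, so its Hessian is the constant matrix H = [[6, 4, -2], [4, 10, -4], [-2, -4, 2]].
Leading principal minors: 6, 44, 16.
All positive ⇒ H ≻ 0 ⇒ convex.

convex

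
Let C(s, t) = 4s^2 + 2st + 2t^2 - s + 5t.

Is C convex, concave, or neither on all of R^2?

convex

C is quadratic, so its Hessian is the constant matrix H = [[8, 2], [2, 4]].
det(H) = 28, tr(H) = 12.
det(H) > 0 and tr(H) > 0, so H is positive definite everywhere: convex.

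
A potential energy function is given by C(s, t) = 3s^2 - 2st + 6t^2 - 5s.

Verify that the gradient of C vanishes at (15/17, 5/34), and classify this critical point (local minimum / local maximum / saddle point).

∇C = (6s - 2t - 5, -2s + 12t); substituting (15/17, 5/34) gives ∇C = (0, 0), so (15/17, 5/34) is indeed a critical point.
The Hessian of C is constant: H = [[6, -2], [-2, 12]].
det(H) = 6·12 − (-2)² = 68.
det(H) > 0 and tr(H) = 18 > 0, so H is positive definite and the point is a local minimum.

local minimum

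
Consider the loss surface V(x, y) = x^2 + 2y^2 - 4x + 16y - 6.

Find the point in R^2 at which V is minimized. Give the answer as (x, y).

V(x,y) separates as P(x) + Q(y) − 6, so its minimum is min P + min Q − 6.
P'(x) = 2x - 4 vanishes at x ∈ {2}; Q'(y) = 4y + 16 vanishes at y ∈ {-4}.
Local minima of P (where P''>0): P(2)=-4. Local minima of Q: Q(-4)=-32.
So the global minimum of V is P(2) + Q(-4) − 6 = -4 − 32 − 6 = -42, attained at (2, -4).

(2, -4)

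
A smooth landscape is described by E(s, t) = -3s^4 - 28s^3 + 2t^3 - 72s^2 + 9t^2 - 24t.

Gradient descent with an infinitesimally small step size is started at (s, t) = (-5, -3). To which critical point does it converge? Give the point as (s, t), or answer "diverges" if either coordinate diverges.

E is separable, so gradient descent decouples: s follows -∂E/∂s, t follows -∂E/∂t.
∂E/∂s = -12s(s + 3)(s + 4); at s=-5 this is 120, so s decreases.
∂E/∂t = 6(t - 1)(t + 4); at t=-3 this is -24, so t increases.
The s-coordinate has no critical point in that direction and runs off to infinity.

diverges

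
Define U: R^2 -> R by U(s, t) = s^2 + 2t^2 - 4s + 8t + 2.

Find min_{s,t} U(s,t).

U(s,t) separates as P(s) + Q(t) + 2, so its minimum is min P + min Q + 2.
P'(s) = 2s - 4 vanishes at s ∈ {2}; Q'(t) = 4(t + 2) vanishes at t ∈ {-2}.
Local minima of P (where P''>0): P(2)=-4. Local minima of Q: Q(-2)=-8.
So the global minimum of U is P(2) + Q(-2) + 2 = -4 − 8 + 2 = -10, attained at (2, -2).

-10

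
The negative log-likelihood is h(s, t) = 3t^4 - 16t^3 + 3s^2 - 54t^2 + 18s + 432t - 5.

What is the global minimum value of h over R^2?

-1139

h(s,t) separates as P(s) + Q(t) − 5, so its minimum is min P + min Q − 5.
P'(s) = 6s + 18 vanishes at s ∈ {-3}; Q'(t) = 12(t - 4)(t - 3)(t + 3) vanishes at t ∈ {-3, 3, 4}.
Local minima of P (where P''>0): P(-3)=-27. Local minima of Q: Q(-3)=-1107, Q(4)=608.
So the global minimum of h is P(-3) + Q(-3) − 5 = -27 − 1107 − 5 = -1139, attained at (-3, -3).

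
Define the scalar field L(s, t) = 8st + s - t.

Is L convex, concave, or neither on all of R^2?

neither

L is quadratic, so its Hessian is the constant matrix H = [[0, 8], [8, 0]].
det(H) = -64, tr(H) = 0.
det(H) < 0, so H is indefinite: neither convex nor concave.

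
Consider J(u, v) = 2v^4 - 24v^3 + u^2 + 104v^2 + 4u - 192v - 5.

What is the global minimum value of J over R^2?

-137

J(u,v) separates as P(u) + Q(v) − 5, so its minimum is min P + min Q − 5.
P'(u) = 2u + 4 vanishes at u ∈ {-2}; Q'(v) = 8(v - 4)(v - 3)(v - 2) vanishes at v ∈ {2, 3, 4}.
Local minima of P (where P''>0): P(-2)=-4. Local minima of Q: Q(2)=-128, Q(4)=-128.
So the global minimum of J is P(-2) + Q(2) − 5 = -4 − 128 − 5 = -137, attained at (-2, 2).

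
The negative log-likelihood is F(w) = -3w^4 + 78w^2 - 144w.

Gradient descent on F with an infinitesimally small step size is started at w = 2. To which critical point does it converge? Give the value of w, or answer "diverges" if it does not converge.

1

F'(w) = -12(w - 3)(w - 1)(w + 4), so F'(2) = 72.
Gradient descent moves in the -F' direction, i.e. w is decreasing.
The nearest critical point in that direction is w = 1, where F'' = 120 > 0 (a local minimum). The iterate converges there.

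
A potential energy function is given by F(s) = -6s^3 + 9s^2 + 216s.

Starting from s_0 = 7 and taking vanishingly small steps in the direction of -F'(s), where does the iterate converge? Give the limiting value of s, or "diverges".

diverges

F'(s) = -18(s - 4)(s + 3), so F'(7) = -540.
Gradient descent moves in the -F' direction, i.e. s is increasing.
There is no critical point above s=7, and F' keeps the same sign, so the iterate runs off to +∞.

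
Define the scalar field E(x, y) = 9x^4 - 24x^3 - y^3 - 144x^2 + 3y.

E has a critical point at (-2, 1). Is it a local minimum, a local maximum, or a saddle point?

The mixed partial ∂²E/∂x∂y is 0, so the Hessian at any point is diag(E_xx, E_yy) = diag(36(3x^2 - 4x - 8), -6y).
At (-2, 1): H = diag(432, -6).
The eigenvalues have opposite signs, so H is indefinite: a saddle point.

saddle point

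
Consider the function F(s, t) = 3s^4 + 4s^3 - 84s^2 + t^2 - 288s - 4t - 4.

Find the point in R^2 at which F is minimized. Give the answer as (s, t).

F(s,t) separates as P(s) + Q(t) − 4, so its minimum is min P + min Q − 4.
P'(s) = 12(s - 4)(s + 2)(s + 3) vanishes at s ∈ {-3, -2, 4}; Q'(t) = 2(t - 2) vanishes at t ∈ {2}.
Local minima of P (where P''>0): P(-3)=243, P(4)=-1472. Local minima of Q: Q(2)=-4.
So the global minimum of F is P(4) + Q(2) − 4 = -1472 − 4 − 4 = -1480, attained at (4, 2).

(4, 2)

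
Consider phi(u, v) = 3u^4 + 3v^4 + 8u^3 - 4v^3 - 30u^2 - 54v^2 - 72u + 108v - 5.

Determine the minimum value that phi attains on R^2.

phi(u,v) separates as P(u) + Q(v) − 5, so its minimum is min P + min Q − 5.
P'(u) = 12(u - 2)(u + 1)(u + 3) vanishes at u ∈ {-3, -1, 2}; Q'(v) = 12(v - 3)(v - 1)(v + 3) vanishes at v ∈ {-3, 1, 3}.
Local minima of P (where P''>0): P(-3)=-27, P(2)=-152. Local minima of Q: Q(-3)=-459, Q(3)=-27.
So the global minimum of phi is P(2) + Q(-3) − 5 = -152 − 459 − 5 = -616, attained at (2, -3).

-616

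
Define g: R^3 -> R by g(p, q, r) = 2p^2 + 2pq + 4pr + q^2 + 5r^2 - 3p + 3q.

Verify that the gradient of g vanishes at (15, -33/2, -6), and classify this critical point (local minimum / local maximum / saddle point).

local minimum

∇g = (4p + 2q + 4r - 3, 2p + 2q + 3, 4p + 10r); substituting (15, -33/2, -6) gives ∇g = (0, 0, 0), so (15, -33/2, -6) is indeed a critical point.
The Hessian is constant: H = [[4, 2, 4], [2, 2, 0], [4, 0, 10]].
Leading principal minors: Δ₁ = 4, Δ₂ = 4, Δ₃ = 8.
All leading minors are positive, so H is positive definite: a local minimum.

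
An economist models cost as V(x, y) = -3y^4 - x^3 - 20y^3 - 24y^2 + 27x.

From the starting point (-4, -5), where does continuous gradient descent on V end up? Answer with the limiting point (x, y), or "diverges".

V is separable, so gradient descent decouples: x follows -∂V/∂x, y follows -∂V/∂y.
∂V/∂x = -3(x - 3)(x + 3); at x=-4 this is -21, so x increases.
∂V/∂y = -12y(y + 1)(y + 4); at y=-5 this is 240, so y decreases.
The y-coordinate has no critical point in that direction and runs off to infinity.

diverges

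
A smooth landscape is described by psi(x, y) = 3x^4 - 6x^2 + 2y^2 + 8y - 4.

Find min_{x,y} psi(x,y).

psi(x,y) separates as P(x) + Q(y) − 4, so its minimum is min P + min Q − 4.
P'(x) = 12x(x - 1)(x + 1) vanishes at x ∈ {-1, 0, 1}; Q'(y) = 4y + 8 vanishes at y ∈ {-2}.
Local minima of P (where P''>0): P(-1)=-3, P(1)=-3. Local minima of Q: Q(-2)=-8.
So the global minimum of psi is P(-1) + Q(-2) − 4 = -3 − 8 − 4 = -15, attained at (-1, -2).

-15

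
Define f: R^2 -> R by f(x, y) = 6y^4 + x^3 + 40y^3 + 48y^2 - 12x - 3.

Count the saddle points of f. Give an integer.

f separates as a function of x plus a function of y, so ∇f=0 decouples.
∂f/∂x = 3(x - 2)(x + 2) = 0 at x ∈ {-2, 2}; ∂f/∂y = 24y(y + 1)(y + 4) = 0 at y ∈ {-4, -1, 0}.
The Hessian is diagonal: diag(f_xx, f_yy). Second derivatives: f_xx(-2)=-12, f_xx(2)=12; f_yy(-4)=288, f_yy(-1)=-72, f_yy(0)=96.
Saddle points occur where the two diagonal entries have opposite signs: (-2, -4), (-2, 0), (2, -1). Count: 3.

3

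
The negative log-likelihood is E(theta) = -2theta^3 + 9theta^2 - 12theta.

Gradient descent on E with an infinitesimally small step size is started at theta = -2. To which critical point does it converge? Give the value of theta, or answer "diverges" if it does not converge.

E'(theta) = -6(theta - 2)(theta - 1), so E'(-2) = -72.
Gradient descent moves in the -E' direction, i.e. theta is increasing.
The nearest critical point in that direction is theta = 1, where E'' = 6 > 0 (a local minimum). The iterate converges there.

1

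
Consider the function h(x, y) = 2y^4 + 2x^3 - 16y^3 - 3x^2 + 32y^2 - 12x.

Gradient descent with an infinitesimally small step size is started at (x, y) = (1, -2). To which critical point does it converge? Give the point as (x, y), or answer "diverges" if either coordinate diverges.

h is separable, so gradient descent decouples: x follows -∂h/∂x, y follows -∂h/∂y.
∂h/∂x = 6(x - 2)(x + 1); at x=1 this is -12, so x increases.
∂h/∂y = 8y(y - 4)(y - 2); at y=-2 this is -384, so y increases.
x converges to its nearest critical value 2 (a local min of the x-part); y converges to 0. The iterate converges to (2, 0).

(2, 0)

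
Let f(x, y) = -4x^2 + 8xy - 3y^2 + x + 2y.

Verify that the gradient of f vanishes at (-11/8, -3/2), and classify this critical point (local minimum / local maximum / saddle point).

saddle point

∇f = (-8x + 8y + 1, 8x - 6y + 2); substituting (-11/8, -3/2) gives ∇f = (0, 0), so (-11/8, -3/2) is indeed a critical point.
The Hessian of f is constant: H = [[-8, 8], [8, -6]].
det(H) = (-8)·(-6) − 8² = -16.
Since det(H) < 0, H is indefinite and the critical point is a saddle point.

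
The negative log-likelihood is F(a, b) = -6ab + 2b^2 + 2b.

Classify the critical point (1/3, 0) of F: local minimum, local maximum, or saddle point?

The Hessian of F is constant: H = [[0, -6], [-6, 4]].
det(H) = 0·4 − (-6)² = -36.
Since det(H) < 0, H is indefinite and the critical point is a saddle point.

saddle point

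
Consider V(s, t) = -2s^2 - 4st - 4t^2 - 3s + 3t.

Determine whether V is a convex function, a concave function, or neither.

V is quadratic, so its Hessian is the constant matrix H = [[-4, -4], [-4, -8]].
det(H) = 16, tr(H) = -12.
det(H) > 0 and tr(H) < 0, so H is negative definite everywhere: concave.

concave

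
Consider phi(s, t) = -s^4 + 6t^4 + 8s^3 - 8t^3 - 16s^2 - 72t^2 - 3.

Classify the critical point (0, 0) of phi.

local maximum

The mixed partial ∂²phi/∂s∂t is 0, so the Hessian at any point is diag(phi_ss, phi_tt) = diag(4(-3s^2 + 12s - 8), 24(3t^2 - 2t - 6)).
At (0, 0): H = diag(-32, -144).
Both eigenvalues are negative, so H is negative definite: a local maximum.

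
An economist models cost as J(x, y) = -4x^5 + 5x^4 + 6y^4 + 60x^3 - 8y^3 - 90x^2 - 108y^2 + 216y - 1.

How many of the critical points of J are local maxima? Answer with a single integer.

J separates as a function of x plus a function of y, so ∇J=0 decouples.
∂J/∂x = -20x(x - 3)(x - 1)(x + 3) = 0 at x ∈ {-3, 0, 1, 3}; ∂J/∂y = 24(y - 3)(y - 1)(y + 3) = 0 at y ∈ {-3, 1, 3}.
The Hessian is diagonal: diag(J_xx, J_yy). Second derivatives: J_xx(-3)=1440, J_xx(0)=-180, J_xx(1)=160, J_xx(3)=-720; J_yy(-3)=576, J_yy(1)=-192, J_yy(3)=288.
Local maxima occur where both diagonal entries negative: (0, 1), (3, 1). Count: 2.

2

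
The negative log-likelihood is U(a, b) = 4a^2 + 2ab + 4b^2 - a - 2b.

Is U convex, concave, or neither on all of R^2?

U is quadratic, so its Hessian is the constant matrix H = [[8, 2], [2, 8]].
det(H) = 60, tr(H) = 16.
det(H) > 0 and tr(H) > 0, so H is positive definite everywhere: convex.

convex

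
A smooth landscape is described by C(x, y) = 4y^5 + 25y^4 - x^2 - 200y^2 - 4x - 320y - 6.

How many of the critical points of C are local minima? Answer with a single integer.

C separates as a function of x plus a function of y, so ∇C=0 decouples.
∂C/∂x = -2(x + 2) = 0 at x ∈ {-2}; ∂C/∂y = 20(y - 2)(y + 1)(y + 2)(y + 4) = 0 at y ∈ {-4, -2, -1, 2}.
The Hessian is diagonal: diag(C_xx, C_yy). Second derivatives: C_xx(-2)=-2; C_yy(-4)=-720, C_yy(-2)=160, C_yy(-1)=-180, C_yy(2)=1440.
Local minima occur where both diagonal entries positive: none. Count: 0.

0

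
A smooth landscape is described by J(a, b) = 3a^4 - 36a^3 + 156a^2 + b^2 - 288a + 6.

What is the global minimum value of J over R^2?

J(a,b) separates as P(a) + Q(b) + 6, so its minimum is min P + min Q + 6.
P'(a) = 12(a - 4)(a - 3)(a - 2) vanishes at a ∈ {2, 3, 4}; Q'(b) = 2b vanishes at b ∈ {0}.
Local minima of P (where P''>0): P(2)=-192, P(4)=-192. Local minima of Q: Q(0)=0.
So the global minimum of J is P(2) + Q(0) + 6 = -192 + 0 + 6 = -186, attained at (2, 0).

-186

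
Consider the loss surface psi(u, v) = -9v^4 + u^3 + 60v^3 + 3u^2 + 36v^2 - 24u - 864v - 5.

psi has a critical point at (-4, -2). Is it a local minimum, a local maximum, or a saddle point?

The mixed partial ∂²psi/∂u∂v is 0, so the Hessian at any point is diag(psi_uu, psi_vv) = diag(6(u + 1), 36(-3v^2 + 10v + 2)).
At (-4, -2): H = diag(-18, -1080).
Both eigenvalues are negative, so H is negative definite: a local maximum.

local maximum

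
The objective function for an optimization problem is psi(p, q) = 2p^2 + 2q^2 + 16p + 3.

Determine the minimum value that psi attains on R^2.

-29

psi(p,q) separates as A(p) + B(q) + 3, so its minimum is min A + min B + 3.
A'(p) = 4p + 16 vanishes at p ∈ {-4}; B'(q) = 4q vanishes at q ∈ {0}.
Local minima of A (where A''>0): A(-4)=-32. Local minima of B: B(0)=0.
So the global minimum of psi is A(-4) + B(0) + 3 = -32 + 0 + 3 = -29, attained at (-4, 0).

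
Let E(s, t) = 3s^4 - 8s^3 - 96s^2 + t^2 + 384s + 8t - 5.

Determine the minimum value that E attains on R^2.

E(s,t) separates as P(s) + Q(t) − 5, so its minimum is min P + min Q − 5.
P'(s) = 12(s - 4)(s - 2)(s + 4) vanishes at s ∈ {-4, 2, 4}; Q'(t) = 2(t + 4) vanishes at t ∈ {-4}.
Local minima of P (where P''>0): P(-4)=-1792, P(4)=256. Local minima of Q: Q(-4)=-16.
So the global minimum of E is P(-4) + Q(-4) − 5 = -1792 − 16 − 5 = -1813, attained at (-4, -4).

-1813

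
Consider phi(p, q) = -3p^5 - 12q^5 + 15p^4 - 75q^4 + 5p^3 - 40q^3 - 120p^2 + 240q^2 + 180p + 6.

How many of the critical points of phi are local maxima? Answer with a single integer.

4

phi separates as a function of p plus a function of q, so ∇phi=0 decouples.
∂phi/∂p = -15(p - 3)(p - 2)(p - 1)(p + 2) = 0 at p ∈ {-2, 1, 2, 3}; ∂phi/∂q = -60q(q - 1)(q + 2)(q + 4) = 0 at q ∈ {-4, -2, 0, 1}.
The Hessian is diagonal: diag(phi_pp, phi_qq). Second derivatives: phi_pp(-2)=900, phi_pp(1)=-90, phi_pp(2)=60, phi_pp(3)=-150; phi_qq(-4)=2400, phi_qq(-2)=-720, phi_qq(0)=480, phi_qq(1)=-900.
Local maxima occur where both diagonal entries negative: (1, -2), (1, 1), (3, -2), (3, 1). Count: 4.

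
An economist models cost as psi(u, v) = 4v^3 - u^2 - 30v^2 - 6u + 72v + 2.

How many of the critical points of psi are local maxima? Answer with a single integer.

psi separates as a function of u plus a function of v, so ∇psi=0 decouples.
∂psi/∂u = -2(u + 3) = 0 at u ∈ {-3}; ∂psi/∂v = 12(v - 3)(v - 2) = 0 at v ∈ {2, 3}.
The Hessian is diagonal: diag(psi_uu, psi_vv). Second derivatives: psi_uu(-3)=-2; psi_vv(2)=-12, psi_vv(3)=12.
Local maxima occur where both diagonal entries negative: (-3, 2). Count: 1.

1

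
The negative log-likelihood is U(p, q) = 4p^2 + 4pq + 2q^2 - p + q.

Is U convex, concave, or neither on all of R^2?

U is quadratic, so its Hessian is the constant matrix H = [[8, 4], [4, 4]].
det(H) = 16, tr(H) = 12.
det(H) > 0 and tr(H) > 0, so H is positive definite everywhere: convex.

convex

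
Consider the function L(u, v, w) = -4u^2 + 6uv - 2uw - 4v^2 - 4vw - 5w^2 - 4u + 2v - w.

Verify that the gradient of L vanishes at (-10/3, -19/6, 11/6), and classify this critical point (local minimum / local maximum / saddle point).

∇L = (-8u + 6v - 2w - 4, 6u - 8v - 4w + 2, -2u - 4v - 10w - 1); substituting (-10/3, -19/6, 11/6) gives ∇L = (0, 0, 0), so (-10/3, -19/6, 11/6) is indeed a critical point.
The Hessian is constant: H = [[-8, 6, -2], [6, -8, -4], [-2, -4, -10]].
Leading principal minors: Δ₁ = -8, Δ₂ = 28, Δ₃ = -24.
The minors alternate sign starting negative (−, +, −), so H is negative definite: a local maximum.

local maximum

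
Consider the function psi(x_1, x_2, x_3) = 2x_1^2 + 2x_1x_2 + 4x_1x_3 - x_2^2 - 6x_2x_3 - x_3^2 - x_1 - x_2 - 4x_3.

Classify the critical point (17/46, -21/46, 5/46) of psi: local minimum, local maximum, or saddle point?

The Hessian is constant: H = [[4, 2, 4], [2, -2, -6], [4, -6, -2]].
Leading principal minors: Δ₁ = 4, Δ₂ = -12, Δ₃ = -184.
The minors fit neither the all-positive nor the alternating-sign pattern, so H is indefinite: a saddle point.

saddle point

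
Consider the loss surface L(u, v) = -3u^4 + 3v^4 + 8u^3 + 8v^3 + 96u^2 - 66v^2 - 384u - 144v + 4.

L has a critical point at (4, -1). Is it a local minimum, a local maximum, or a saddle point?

local maximum

The mixed partial ∂²L/∂u∂v is 0, so the Hessian at any point is diag(L_uu, L_vv) = diag(12(-3u^2 + 4u + 16), 12(3v^2 + 4v - 11)).
At (4, -1): H = diag(-192, -144).
Both eigenvalues are negative, so H is negative definite: a local maximum.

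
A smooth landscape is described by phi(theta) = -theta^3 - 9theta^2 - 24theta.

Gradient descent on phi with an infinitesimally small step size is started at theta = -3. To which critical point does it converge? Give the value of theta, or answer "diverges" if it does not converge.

-4

phi'(theta) = -3(theta + 2)(theta + 4), so phi'(-3) = 3.
Gradient descent moves in the -phi' direction, i.e. theta is decreasing.
The nearest critical point in that direction is theta = -4, where phi'' = 6 > 0 (a local minimum). The iterate converges there.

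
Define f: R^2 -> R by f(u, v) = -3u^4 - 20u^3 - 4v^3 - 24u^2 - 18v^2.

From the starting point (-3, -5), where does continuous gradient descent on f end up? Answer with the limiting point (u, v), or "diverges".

(-1, -3)

f is separable, so gradient descent decouples: u follows -∂f/∂u, v follows -∂f/∂v.
∂f/∂u = -12u(u + 1)(u + 4); at u=-3 this is -72, so u increases.
∂f/∂v = -12v(v + 3); at v=-5 this is -120, so v increases.
u converges to its nearest critical value -1 (a local min of the u-part); v converges to -3. The iterate converges to (-1, -3).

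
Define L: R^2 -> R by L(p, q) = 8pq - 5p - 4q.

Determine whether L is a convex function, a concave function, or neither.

L is quadratic, so its Hessian is the constant matrix H = [[0, 8], [8, 0]].
det(H) = -64, tr(H) = 0.
det(H) < 0, so H is indefinite: neither convex nor concave.

neither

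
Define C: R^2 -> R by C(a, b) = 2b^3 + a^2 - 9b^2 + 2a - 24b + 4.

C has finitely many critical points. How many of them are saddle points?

C separates as a function of a plus a function of b, so ∇C=0 decouples.
∂C/∂a = 2(a + 1) = 0 at a ∈ {-1}; ∂C/∂b = 6(b - 4)(b + 1) = 0 at b ∈ {-1, 4}.
The Hessian is diagonal: diag(C_aa, C_bb). Second derivatives: C_aa(-1)=2; C_bb(-1)=-30, C_bb(4)=30.
Saddle points occur where the two diagonal entries have opposite signs: (-1, -1). Count: 1.

1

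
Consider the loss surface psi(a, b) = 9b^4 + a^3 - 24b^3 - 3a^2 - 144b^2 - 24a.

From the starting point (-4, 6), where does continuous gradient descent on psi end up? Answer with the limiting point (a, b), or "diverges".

psi is separable, so gradient descent decouples: a follows -∂psi/∂a, b follows -∂psi/∂b.
∂psi/∂a = 3(a - 4)(a + 2); at a=-4 this is 48, so a decreases.
∂psi/∂b = 36b(b - 4)(b + 2); at b=6 this is 3456, so b decreases.
The a-coordinate has no critical point in that direction and runs off to infinity.

diverges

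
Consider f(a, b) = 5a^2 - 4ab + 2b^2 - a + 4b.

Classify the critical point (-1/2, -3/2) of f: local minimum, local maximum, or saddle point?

local minimum

The Hessian of f is constant: H = [[10, -4], [-4, 4]].
det(H) = 10·4 − (-4)² = 24.
det(H) > 0 and tr(H) = 14 > 0, so H is positive definite and the point is a local minimum.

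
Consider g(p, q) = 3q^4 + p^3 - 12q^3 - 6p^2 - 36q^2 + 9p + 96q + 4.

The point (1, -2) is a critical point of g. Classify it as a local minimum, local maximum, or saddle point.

saddle point

The mixed partial ∂²g/∂p∂q is 0, so the Hessian at any point is diag(g_pp, g_qq) = diag(6(p - 2), 36(q^2 - 2q - 2)).
At (1, -2): H = diag(-6, 216).
The eigenvalues have opposite signs, so H is indefinite: a saddle point.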